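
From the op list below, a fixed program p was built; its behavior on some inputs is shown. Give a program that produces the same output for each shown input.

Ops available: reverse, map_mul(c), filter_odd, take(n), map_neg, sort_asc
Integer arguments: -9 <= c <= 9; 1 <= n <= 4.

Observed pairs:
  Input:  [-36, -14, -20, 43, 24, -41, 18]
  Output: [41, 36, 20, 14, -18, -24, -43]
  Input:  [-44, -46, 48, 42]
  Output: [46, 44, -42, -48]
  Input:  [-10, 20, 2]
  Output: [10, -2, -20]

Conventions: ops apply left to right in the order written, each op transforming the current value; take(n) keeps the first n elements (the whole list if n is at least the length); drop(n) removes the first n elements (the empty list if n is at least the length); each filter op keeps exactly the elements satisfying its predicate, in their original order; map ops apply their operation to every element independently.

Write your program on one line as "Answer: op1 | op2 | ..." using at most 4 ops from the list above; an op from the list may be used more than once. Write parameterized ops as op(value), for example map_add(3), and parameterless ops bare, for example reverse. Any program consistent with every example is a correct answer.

map_neg | reverse | sort_asc | reverse

Check, running the answer program on each example:
  [-36, -14, -20, 43, 24, -41, 18] -> [36, 14, 20, -43, -24, 41, -18] -> [-18, 41, -24, -43, 20, 14, 36] -> [-43, -24, -18, 14, 20, 36, 41] -> [41, 36, 20, 14, -18, -24, -43]
  [-44, -46, 48, 42] -> [44, 46, -48, -42] -> [-42, -48, 46, 44] -> [-48, -42, 44, 46] -> [46, 44, -42, -48]
  [-10, 20, 2] -> [10, -20, -2] -> [-2, -20, 10] -> [-20, -2, 10] -> [10, -2, -20]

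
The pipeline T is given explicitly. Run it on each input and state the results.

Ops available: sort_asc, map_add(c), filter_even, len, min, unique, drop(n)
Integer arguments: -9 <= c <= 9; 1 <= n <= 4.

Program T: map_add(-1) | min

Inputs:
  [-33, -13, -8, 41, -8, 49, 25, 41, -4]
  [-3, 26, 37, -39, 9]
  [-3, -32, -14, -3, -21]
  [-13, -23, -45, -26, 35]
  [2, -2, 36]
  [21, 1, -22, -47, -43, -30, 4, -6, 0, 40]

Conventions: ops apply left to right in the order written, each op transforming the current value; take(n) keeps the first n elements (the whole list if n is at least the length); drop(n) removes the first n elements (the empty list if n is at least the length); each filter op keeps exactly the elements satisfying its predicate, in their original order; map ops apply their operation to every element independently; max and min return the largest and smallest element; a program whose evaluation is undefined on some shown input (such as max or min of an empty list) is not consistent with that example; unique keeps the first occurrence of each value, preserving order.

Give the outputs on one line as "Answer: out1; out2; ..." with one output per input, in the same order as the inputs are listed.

-34; -40; -33; -46; -3; -48

Execution, op by op:
  [-33, -13, -8, 41, -8, 49, 25, 41, -4] -> [-34, -14, -9, 40, -9, 48, 24, 40, -5] -> -34
  [-3, 26, 37, -39, 9] -> [-4, 25, 36, -40, 8] -> -40
  [-3, -32, -14, -3, -21] -> [-4, -33, -15, -4, -22] -> -33
  [-13, -23, -45, -26, 35] -> [-14, -24, -46, -27, 34] -> -46
  [2, -2, 36] -> [1, -3, 35] -> -3
  [21, 1, -22, -47, -43, -30, 4, -6, 0, 40] -> [20, 0, -23, -48, -44, -31, 3, -7, -1, 39] -> -48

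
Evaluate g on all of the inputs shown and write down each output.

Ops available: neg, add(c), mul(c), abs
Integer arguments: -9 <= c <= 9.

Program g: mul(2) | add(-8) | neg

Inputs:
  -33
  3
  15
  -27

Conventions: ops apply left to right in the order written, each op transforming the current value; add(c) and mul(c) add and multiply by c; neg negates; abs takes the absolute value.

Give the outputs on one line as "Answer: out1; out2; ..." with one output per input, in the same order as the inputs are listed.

74; 2; -22; 62

Execution, op by op:
  -33 -> -66 -> -74 -> 74
  3 -> 6 -> -2 -> 2
  15 -> 30 -> 22 -> -22
  -27 -> -54 -> -62 -> 62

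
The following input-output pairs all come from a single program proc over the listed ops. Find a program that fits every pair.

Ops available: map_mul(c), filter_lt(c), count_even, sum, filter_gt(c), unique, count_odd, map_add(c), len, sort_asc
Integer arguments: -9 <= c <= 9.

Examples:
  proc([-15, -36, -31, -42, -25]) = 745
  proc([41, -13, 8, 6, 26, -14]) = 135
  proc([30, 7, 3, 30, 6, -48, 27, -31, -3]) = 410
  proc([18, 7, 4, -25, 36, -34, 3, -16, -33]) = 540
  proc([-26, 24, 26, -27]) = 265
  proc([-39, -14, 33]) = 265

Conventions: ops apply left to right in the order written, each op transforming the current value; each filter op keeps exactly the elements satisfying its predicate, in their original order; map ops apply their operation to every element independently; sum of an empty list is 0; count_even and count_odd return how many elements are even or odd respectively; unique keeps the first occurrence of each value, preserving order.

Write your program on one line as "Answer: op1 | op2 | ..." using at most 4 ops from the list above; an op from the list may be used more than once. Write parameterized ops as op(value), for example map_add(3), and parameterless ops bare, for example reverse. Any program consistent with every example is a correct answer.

map_mul(-5) | filter_gt(-2) | sum

Check, running the answer program on each example:
  [-15, -36, -31, -42, -25] -> [75, 180, 155, 210, 125] -> [75, 180, 155, 210, 125] -> 745
  [41, -13, 8, 6, 26, -14] -> [-205, 65, -40, -30, -130, 70] -> [65, 70] -> 135
  [30, 7, 3, 30, 6, -48, 27, -31, -3] -> [-150, -35, -15, -150, -30, 240, -135, 155, 15] -> [240, 155, 15] -> 410
  [18, 7, 4, -25, 36, -34, 3, -16, -33] -> [-90, -35, -20, 125, -180, 170, -15, 80, 165] -> [125, 170, 80, 165] -> 540
  [-26, 24, 26, -27] -> [130, -120, -130, 135] -> [130, 135] -> 265
  [-39, -14, 33] -> [195, 70, -165] -> [195, 70] -> 265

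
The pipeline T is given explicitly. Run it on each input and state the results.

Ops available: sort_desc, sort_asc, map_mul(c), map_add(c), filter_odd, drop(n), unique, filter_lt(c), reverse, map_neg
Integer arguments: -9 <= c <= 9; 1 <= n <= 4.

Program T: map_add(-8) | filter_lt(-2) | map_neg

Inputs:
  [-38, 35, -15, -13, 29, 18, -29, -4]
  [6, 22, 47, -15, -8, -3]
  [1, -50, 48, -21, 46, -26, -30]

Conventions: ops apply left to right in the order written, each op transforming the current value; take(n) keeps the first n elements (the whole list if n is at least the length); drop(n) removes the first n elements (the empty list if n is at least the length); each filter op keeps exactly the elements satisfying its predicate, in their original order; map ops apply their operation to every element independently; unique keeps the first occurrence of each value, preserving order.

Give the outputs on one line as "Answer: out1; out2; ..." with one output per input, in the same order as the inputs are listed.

Execution, op by op:
  [-38, 35, -15, -13, 29, 18, -29, -4] -> [-46, 27, -23, -21, 21, 10, -37, -12] -> [-46, -23, -21, -37, -12] -> [46, 23, 21, 37, 12]
  [6, 22, 47, -15, -8, -3] -> [-2, 14, 39, -23, -16, -11] -> [-23, -16, -11] -> [23, 16, 11]
  [1, -50, 48, -21, 46, -26, -30] -> [-7, -58, 40, -29, 38, -34, -38] -> [-7, -58, -29, -34, -38] -> [7, 58, 29, 34, 38]

[46, 23, 21, 37, 12]; [23, 16, 11]; [7, 58, 29, 34, 38]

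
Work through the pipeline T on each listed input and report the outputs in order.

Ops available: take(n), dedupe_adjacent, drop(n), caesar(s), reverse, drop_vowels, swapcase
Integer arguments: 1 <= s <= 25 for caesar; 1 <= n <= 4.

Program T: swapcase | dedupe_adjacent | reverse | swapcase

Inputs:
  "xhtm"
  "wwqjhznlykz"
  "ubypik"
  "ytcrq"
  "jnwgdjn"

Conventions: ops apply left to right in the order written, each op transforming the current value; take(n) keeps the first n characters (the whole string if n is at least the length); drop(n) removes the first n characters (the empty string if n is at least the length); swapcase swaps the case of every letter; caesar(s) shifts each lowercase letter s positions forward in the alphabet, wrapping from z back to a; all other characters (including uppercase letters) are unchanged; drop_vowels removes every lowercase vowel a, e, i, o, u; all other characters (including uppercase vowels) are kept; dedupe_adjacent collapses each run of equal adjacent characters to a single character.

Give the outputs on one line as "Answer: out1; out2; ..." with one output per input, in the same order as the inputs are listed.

Execution, op by op:
  "xhtm" -> "XHTM" -> "XHTM" -> "MTHX" -> "mthx"
  "wwqjhznlykz" -> "WWQJHZNLYKZ" -> "WQJHZNLYKZ" -> "ZKYLNZHJQW" -> "zkylnzhjqw"
  "ubypik" -> "UBYPIK" -> "UBYPIK" -> "KIPYBU" -> "kipybu"
  "ytcrq" -> "YTCRQ" -> "YTCRQ" -> "QRCTY" -> "qrcty"
  "jnwgdjn" -> "JNWGDJN" -> "JNWGDJN" -> "NJDGWNJ" -> "njdgwnj"

"mthx"; "zkylnzhjqw"; "kipybu"; "qrcty"; "njdgwnj"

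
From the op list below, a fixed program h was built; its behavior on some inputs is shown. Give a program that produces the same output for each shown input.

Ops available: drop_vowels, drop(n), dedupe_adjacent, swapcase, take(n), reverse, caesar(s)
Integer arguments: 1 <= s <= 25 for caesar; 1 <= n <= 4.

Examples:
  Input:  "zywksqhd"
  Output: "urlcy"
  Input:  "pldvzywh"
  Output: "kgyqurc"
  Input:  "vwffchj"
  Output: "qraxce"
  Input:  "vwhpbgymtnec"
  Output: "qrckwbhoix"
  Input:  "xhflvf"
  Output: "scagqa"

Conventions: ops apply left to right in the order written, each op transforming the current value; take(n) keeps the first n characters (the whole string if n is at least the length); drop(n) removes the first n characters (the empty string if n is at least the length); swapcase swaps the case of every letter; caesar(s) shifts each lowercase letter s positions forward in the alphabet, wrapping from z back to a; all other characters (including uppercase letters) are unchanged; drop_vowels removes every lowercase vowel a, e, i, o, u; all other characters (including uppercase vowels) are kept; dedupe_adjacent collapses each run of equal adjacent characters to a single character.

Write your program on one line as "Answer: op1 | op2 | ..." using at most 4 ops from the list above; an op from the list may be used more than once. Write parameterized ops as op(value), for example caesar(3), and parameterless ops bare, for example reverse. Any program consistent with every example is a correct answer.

caesar(16) | drop_vowels | dedupe_adjacent | caesar(5)

Check, running the answer program on each example:
  "zywksqhd" -> "pomaigxt" -> "pmgxt" -> "pmgxt" -> "urlcy"
  "pldvzywh" -> "fbtlpomx" -> "fbtlpmx" -> "fbtlpmx" -> "kgyqurc"
  "vwffchj" -> "lmvvsxz" -> "lmvvsxz" -> "lmvsxz" -> "qraxce"
  "vwhpbgymtnec" -> "lmxfrwocjdus" -> "lmxfrwcjds" -> "lmxfrwcjds" -> "qrckwbhoix"
  "xhflvf" -> "nxvblv" -> "nxvblv" -> "nxvblv" -> "scagqa"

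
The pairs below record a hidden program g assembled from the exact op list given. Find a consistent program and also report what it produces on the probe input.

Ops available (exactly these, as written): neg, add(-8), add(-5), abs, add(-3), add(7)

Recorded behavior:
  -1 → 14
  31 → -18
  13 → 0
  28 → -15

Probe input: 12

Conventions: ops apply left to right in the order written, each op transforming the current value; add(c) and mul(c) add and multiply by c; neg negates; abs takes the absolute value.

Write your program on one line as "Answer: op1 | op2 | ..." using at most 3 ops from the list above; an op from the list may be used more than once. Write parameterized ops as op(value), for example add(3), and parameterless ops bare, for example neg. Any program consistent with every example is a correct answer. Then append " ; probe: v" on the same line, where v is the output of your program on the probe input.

add(-8) | add(-5) | neg ; probe: 1

Check, running the answer program on each example:
  -1 -> -9 -> -14 -> 14
  31 -> 23 -> 18 -> -18
  13 -> 5 -> 0 -> 0
  28 -> 20 -> 15 -> -15
  probe: 12 -> 4 -> -1 -> 1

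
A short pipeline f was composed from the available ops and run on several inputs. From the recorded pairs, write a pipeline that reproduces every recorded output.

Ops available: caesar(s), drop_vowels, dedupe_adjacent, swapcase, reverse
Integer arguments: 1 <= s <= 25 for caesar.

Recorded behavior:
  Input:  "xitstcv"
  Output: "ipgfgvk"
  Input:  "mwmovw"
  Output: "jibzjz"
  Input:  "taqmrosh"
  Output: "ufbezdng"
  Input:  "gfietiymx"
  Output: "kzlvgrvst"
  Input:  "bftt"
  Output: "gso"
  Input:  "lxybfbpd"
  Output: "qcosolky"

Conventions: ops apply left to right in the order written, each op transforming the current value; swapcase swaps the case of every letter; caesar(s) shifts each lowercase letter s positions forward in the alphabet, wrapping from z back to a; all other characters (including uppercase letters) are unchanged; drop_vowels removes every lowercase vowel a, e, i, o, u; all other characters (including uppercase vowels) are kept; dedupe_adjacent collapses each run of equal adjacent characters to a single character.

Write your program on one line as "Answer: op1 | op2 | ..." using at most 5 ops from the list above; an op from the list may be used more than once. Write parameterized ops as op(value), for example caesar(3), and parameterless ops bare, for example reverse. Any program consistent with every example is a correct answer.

dedupe_adjacent | caesar(2) | reverse | caesar(11)

Check, running the answer program on each example:
  "xitstcv" -> "xitstcv" -> "zkvuvex" -> "xevuvkz" -> "ipgfgvk"
  "mwmovw" -> "mwmovw" -> "oyoqxy" -> "yxqoyo" -> "jibzjz"
  "taqmrosh" -> "taqmrosh" -> "vcsotquj" -> "juqtoscv" -> "ufbezdng"
  "gfietiymx" -> "gfietiymx" -> "ihkgvkaoz" -> "zoakvgkhi" -> "kzlvgrvst"
  "bftt" -> "bft" -> "dhv" -> "vhd" -> "gso"
  "lxybfbpd" -> "lxybfbpd" -> "nzadhdrf" -> "frdhdazn" -> "qcosolky"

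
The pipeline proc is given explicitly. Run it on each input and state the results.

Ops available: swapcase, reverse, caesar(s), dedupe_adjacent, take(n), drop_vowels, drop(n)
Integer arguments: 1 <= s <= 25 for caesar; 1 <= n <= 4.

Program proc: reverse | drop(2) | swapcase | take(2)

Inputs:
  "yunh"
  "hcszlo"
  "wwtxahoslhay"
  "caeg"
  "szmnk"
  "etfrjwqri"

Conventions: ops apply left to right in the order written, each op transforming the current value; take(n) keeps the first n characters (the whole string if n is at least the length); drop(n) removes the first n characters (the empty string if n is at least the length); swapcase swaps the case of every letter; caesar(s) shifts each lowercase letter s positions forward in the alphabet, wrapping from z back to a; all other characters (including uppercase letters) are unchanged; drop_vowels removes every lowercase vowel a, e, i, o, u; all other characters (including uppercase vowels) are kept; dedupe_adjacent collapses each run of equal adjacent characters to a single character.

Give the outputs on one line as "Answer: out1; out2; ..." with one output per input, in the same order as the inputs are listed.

Execution, op by op:
  "yunh" -> "hnuy" -> "uy" -> "UY" -> "UY"
  "hcszlo" -> "olzsch" -> "zsch" -> "ZSCH" -> "ZS"
  "wwtxahoslhay" -> "yahlsohaxtww" -> "hlsohaxtww" -> "HLSOHAXTWW" -> "HL"
  "caeg" -> "geac" -> "ac" -> "AC" -> "AC"
  "szmnk" -> "knmzs" -> "mzs" -> "MZS" -> "MZ"
  "etfrjwqri" -> "irqwjrfte" -> "qwjrfte" -> "QWJRFTE" -> "QW"

"UY"; "ZS"; "HL"; "AC"; "MZ"; "QW"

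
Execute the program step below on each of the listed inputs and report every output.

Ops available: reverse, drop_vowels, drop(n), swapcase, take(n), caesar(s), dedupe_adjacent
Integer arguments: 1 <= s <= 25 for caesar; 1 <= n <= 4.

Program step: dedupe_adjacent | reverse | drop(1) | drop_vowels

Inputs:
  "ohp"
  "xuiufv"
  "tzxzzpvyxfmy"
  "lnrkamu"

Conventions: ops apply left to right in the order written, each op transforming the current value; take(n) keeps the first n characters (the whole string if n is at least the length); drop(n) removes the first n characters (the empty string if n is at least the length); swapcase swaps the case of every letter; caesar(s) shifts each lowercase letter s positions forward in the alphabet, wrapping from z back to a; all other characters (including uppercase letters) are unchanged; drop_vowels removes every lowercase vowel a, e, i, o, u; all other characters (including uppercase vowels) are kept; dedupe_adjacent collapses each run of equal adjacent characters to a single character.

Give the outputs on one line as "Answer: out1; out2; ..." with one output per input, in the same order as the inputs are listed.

"h"; "fx"; "mfxyvpzxzt"; "mkrnl"

Execution, op by op:
  "ohp" -> "ohp" -> "pho" -> "ho" -> "h"
  "xuiufv" -> "xuiufv" -> "vfuiux" -> "fuiux" -> "fx"
  "tzxzzpvyxfmy" -> "tzxzpvyxfmy" -> "ymfxyvpzxzt" -> "mfxyvpzxzt" -> "mfxyvpzxzt"
  "lnrkamu" -> "lnrkamu" -> "umakrnl" -> "makrnl" -> "mkrnl"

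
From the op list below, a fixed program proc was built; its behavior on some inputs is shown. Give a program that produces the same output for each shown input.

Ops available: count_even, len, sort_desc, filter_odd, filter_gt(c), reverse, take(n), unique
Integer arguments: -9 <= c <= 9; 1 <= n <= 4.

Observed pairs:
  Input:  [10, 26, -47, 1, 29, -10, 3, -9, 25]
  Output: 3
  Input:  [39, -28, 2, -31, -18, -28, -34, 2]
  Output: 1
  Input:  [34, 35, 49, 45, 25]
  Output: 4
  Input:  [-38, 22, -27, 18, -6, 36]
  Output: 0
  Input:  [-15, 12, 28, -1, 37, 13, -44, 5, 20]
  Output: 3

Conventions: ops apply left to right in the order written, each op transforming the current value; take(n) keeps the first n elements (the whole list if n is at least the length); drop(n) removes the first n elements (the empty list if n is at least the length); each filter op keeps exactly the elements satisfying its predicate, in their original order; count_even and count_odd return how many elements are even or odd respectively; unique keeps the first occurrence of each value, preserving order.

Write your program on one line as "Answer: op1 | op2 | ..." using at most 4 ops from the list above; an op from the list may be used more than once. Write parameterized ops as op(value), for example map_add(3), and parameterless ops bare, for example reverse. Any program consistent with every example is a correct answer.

filter_odd | filter_gt(1) | len

Check, running the answer program on each example:
  [10, 26, -47, 1, 29, -10, 3, -9, 25] -> [-47, 1, 29, 3, -9, 25] -> [29, 3, 25] -> 3
  [39, -28, 2, -31, -18, -28, -34, 2] -> [39, -31] -> [39] -> 1
  [34, 35, 49, 45, 25] -> [35, 49, 45, 25] -> [35, 49, 45, 25] -> 4
  [-38, 22, -27, 18, -6, 36] -> [-27] -> [] -> 0
  [-15, 12, 28, -1, 37, 13, -44, 5, 20] -> [-15, -1, 37, 13, 5] -> [37, 13, 5] -> 3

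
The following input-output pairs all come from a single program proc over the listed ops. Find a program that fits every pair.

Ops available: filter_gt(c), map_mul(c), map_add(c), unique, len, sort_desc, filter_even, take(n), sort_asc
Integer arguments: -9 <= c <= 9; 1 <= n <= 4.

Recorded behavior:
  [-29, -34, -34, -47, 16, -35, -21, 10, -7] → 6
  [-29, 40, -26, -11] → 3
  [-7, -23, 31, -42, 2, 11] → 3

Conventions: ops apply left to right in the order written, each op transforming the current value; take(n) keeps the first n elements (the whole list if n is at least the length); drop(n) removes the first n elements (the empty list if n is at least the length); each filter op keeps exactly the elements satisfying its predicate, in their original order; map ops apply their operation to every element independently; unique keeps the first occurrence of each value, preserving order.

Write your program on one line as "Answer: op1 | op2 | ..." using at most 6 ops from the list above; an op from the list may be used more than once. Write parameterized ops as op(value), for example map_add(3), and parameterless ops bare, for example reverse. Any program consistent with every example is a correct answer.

map_mul(-5) | filter_gt(-3) | sort_desc | unique | len

Check, running the answer program on each example:
  [-29, -34, -34, -47, 16, -35, -21, 10, -7] -> [145, 170, 170, 235, -80, 175, 105, -50, 35] -> [145, 170, 170, 235, 175, 105, 35] -> [235, 175, 170, 170, 145, 105, 35] -> [235, 175, 170, 145, 105, 35] -> 6
  [-29, 40, -26, -11] -> [145, -200, 130, 55] -> [145, 130, 55] -> [145, 130, 55] -> [145, 130, 55] -> 3
  [-7, -23, 31, -42, 2, 11] -> [35, 115, -155, 210, -10, -55] -> [35, 115, 210] -> [210, 115, 35] -> [210, 115, 35] -> 3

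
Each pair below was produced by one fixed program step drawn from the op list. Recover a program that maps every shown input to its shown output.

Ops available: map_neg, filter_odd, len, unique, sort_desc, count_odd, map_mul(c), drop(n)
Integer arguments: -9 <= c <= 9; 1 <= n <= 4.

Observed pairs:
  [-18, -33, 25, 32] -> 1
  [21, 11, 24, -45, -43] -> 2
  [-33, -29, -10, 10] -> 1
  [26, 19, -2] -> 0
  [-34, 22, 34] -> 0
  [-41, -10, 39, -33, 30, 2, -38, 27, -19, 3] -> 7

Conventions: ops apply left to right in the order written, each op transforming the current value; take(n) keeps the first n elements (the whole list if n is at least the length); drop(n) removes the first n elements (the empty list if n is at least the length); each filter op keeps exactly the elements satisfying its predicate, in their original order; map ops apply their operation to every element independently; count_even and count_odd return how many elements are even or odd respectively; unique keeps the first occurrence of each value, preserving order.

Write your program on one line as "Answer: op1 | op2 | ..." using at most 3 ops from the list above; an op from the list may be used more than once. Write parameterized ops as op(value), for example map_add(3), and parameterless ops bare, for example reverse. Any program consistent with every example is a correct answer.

drop(3) | map_neg | len

Check, running the answer program on each example:
  [-18, -33, 25, 32] -> [32] -> [-32] -> 1
  [21, 11, 24, -45, -43] -> [-45, -43] -> [45, 43] -> 2
  [-33, -29, -10, 10] -> [10] -> [-10] -> 1
  [26, 19, -2] -> [] -> [] -> 0
  [-34, 22, 34] -> [] -> [] -> 0
  [-41, -10, 39, -33, 30, 2, -38, 27, -19, 3] -> [-33, 30, 2, -38, 27, -19, 3] -> [33, -30, -2, 38, -27, 19, -3] -> 7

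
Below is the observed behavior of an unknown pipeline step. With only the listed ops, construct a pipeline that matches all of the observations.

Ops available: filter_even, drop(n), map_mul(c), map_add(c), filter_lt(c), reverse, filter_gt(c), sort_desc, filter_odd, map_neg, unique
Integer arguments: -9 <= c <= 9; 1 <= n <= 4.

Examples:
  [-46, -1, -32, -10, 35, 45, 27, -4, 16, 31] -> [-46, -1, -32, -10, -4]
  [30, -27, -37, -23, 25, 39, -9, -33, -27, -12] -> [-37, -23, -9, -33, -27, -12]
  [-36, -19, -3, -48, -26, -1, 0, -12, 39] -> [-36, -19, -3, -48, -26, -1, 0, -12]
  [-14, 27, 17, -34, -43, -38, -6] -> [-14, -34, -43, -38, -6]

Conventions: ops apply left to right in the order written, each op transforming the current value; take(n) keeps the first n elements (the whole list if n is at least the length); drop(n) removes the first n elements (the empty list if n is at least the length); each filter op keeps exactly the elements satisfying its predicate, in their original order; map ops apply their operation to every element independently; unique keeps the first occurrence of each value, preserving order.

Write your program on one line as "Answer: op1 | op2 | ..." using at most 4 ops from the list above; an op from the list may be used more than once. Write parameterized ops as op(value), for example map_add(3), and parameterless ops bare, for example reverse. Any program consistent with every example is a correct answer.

filter_lt(6) | reverse | unique | reverse

Check, running the answer program on each example:
  [-46, -1, -32, -10, 35, 45, 27, -4, 16, 31] -> [-46, -1, -32, -10, -4] -> [-4, -10, -32, -1, -46] -> [-4, -10, -32, -1, -46] -> [-46, -1, -32, -10, -4]
  [30, -27, -37, -23, 25, 39, -9, -33, -27, -12] -> [-27, -37, -23, -9, -33, -27, -12] -> [-12, -27, -33, -9, -23, -37, -27] -> [-12, -27, -33, -9, -23, -37] -> [-37, -23, -9, -33, -27, -12]
  [-36, -19, -3, -48, -26, -1, 0, -12, 39] -> [-36, -19, -3, -48, -26, -1, 0, -12] -> [-12, 0, -1, -26, -48, -3, -19, -36] -> [-12, 0, -1, -26, -48, -3, -19, -36] -> [-36, -19, -3, -48, -26, -1, 0, -12]
  [-14, 27, 17, -34, -43, -38, -6] -> [-14, -34, -43, -38, -6] -> [-6, -38, -43, -34, -14] -> [-6, -38, -43, -34, -14] -> [-14, -34, -43, -38, -6]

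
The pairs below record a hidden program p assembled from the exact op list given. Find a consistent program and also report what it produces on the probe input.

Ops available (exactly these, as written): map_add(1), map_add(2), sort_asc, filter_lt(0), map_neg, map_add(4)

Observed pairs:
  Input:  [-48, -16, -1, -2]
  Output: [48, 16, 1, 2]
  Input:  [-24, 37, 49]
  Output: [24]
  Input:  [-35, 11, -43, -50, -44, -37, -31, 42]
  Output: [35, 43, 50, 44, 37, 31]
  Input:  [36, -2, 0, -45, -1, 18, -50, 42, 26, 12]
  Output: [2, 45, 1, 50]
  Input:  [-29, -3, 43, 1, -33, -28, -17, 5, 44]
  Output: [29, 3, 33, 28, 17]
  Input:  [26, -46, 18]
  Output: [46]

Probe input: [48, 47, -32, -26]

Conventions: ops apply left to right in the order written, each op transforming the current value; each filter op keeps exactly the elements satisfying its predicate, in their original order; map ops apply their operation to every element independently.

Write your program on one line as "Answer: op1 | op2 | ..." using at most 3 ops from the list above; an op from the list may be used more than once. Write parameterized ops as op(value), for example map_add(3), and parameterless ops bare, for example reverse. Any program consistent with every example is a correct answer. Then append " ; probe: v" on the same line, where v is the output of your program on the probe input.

filter_lt(0) | map_neg ; probe: [32, 26]

Check, running the answer program on each example:
  [-48, -16, -1, -2] -> [-48, -16, -1, -2] -> [48, 16, 1, 2]
  [-24, 37, 49] -> [-24] -> [24]
  [-35, 11, -43, -50, -44, -37, -31, 42] -> [-35, -43, -50, -44, -37, -31] -> [35, 43, 50, 44, 37, 31]
  [36, -2, 0, -45, -1, 18, -50, 42, 26, 12] -> [-2, -45, -1, -50] -> [2, 45, 1, 50]
  [-29, -3, 43, 1, -33, -28, -17, 5, 44] -> [-29, -3, -33, -28, -17] -> [29, 3, 33, 28, 17]
  [26, -46, 18] -> [-46] -> [46]
  probe: [48, 47, -32, -26] -> [-32, -26] -> [32, 26]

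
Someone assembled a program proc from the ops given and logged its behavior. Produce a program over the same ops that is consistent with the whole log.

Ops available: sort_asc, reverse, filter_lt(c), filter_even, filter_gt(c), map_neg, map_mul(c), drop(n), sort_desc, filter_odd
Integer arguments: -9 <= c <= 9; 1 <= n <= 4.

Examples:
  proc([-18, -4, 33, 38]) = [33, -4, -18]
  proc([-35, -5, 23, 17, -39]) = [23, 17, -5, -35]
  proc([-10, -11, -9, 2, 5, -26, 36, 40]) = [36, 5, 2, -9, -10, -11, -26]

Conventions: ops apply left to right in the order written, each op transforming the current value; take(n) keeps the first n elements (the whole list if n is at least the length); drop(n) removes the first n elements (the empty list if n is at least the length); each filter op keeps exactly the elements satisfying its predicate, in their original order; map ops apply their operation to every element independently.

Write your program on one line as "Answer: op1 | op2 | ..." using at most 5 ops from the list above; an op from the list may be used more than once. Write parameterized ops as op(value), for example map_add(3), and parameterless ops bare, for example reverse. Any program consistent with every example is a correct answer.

reverse | drop(1) | sort_asc | reverse

Check, running the answer program on each example:
  [-18, -4, 33, 38] -> [38, 33, -4, -18] -> [33, -4, -18] -> [-18, -4, 33] -> [33, -4, -18]
  [-35, -5, 23, 17, -39] -> [-39, 17, 23, -5, -35] -> [17, 23, -5, -35] -> [-35, -5, 17, 23] -> [23, 17, -5, -35]
  [-10, -11, -9, 2, 5, -26, 36, 40] -> [40, 36, -26, 5, 2, -9, -11, -10] -> [36, -26, 5, 2, -9, -11, -10] -> [-26, -11, -10, -9, 2, 5, 36] -> [36, 5, 2, -9, -10, -11, -26]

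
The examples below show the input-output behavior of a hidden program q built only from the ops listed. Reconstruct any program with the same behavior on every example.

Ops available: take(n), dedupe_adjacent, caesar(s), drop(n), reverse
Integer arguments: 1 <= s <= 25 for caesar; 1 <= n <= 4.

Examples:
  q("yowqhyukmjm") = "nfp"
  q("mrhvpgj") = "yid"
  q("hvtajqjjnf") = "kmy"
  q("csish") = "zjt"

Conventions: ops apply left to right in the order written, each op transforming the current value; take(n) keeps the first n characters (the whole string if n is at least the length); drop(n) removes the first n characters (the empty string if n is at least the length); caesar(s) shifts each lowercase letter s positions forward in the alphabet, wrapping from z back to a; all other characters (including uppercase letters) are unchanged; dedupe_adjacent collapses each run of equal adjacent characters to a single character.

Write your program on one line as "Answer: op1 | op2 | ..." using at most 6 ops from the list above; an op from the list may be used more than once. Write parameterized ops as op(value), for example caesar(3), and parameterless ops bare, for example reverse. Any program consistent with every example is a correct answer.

caesar(15) | caesar(18) | take(3) | caesar(10) | reverse

Check, running the answer program on each example:
  "yowqhyukmjm" -> "ndlfwnjzbyb" -> "fvdxofbrtqt" -> "fvd" -> "pfn" -> "nfp"
  "mrhvpgj" -> "bgwkevy" -> "tyocwnq" -> "tyo" -> "diy" -> "yid"
  "hvtajqjjnf" -> "wkipyfyycu" -> "ocahqxqqum" -> "oca" -> "ymk" -> "kmy"
  "csish" -> "rhxhw" -> "jzpzo" -> "jzp" -> "tjz" -> "zjt"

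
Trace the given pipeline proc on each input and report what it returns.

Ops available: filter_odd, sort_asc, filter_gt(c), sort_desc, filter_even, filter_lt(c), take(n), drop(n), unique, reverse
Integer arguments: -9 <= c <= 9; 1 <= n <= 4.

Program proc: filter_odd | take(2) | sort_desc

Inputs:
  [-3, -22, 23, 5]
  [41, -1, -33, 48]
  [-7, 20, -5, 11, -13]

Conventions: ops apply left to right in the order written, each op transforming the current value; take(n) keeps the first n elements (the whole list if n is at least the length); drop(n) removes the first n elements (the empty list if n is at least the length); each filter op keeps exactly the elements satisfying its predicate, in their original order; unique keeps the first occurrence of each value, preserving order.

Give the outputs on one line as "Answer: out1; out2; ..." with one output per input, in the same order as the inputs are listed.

[23, -3]; [41, -1]; [-5, -7]

Execution, op by op:
  [-3, -22, 23, 5] -> [-3, 23, 5] -> [-3, 23] -> [23, -3]
  [41, -1, -33, 48] -> [41, -1, -33] -> [41, -1] -> [41, -1]
  [-7, 20, -5, 11, -13] -> [-7, -5, 11, -13] -> [-7, -5] -> [-5, -7]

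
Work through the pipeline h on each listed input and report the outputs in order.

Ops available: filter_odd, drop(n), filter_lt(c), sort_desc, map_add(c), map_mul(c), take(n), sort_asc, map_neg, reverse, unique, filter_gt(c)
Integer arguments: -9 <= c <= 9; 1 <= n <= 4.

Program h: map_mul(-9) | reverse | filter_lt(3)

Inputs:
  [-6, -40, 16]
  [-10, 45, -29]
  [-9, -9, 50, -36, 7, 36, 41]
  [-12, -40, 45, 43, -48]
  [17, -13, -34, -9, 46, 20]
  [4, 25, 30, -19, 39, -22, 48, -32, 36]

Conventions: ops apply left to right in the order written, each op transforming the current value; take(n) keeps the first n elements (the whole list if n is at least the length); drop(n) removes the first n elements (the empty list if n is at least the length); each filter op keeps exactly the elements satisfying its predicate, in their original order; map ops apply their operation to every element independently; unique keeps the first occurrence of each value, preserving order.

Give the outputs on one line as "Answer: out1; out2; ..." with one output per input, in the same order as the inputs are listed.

Execution, op by op:
  [-6, -40, 16] -> [54, 360, -144] -> [-144, 360, 54] -> [-144]
  [-10, 45, -29] -> [90, -405, 261] -> [261, -405, 90] -> [-405]
  [-9, -9, 50, -36, 7, 36, 41] -> [81, 81, -450, 324, -63, -324, -369] -> [-369, -324, -63, 324, -450, 81, 81] -> [-369, -324, -63, -450]
  [-12, -40, 45, 43, -48] -> [108, 360, -405, -387, 432] -> [432, -387, -405, 360, 108] -> [-387, -405]
  [17, -13, -34, -9, 46, 20] -> [-153, 117, 306, 81, -414, -180] -> [-180, -414, 81, 306, 117, -153] -> [-180, -414, -153]
  [4, 25, 30, -19, 39, -22, 48, -32, 36] -> [-36, -225, -270, 171, -351, 198, -432, 288, -324] -> [-324, 288, -432, 198, -351, 171, -270, -225, -36] -> [-324, -432, -351, -270, -225, -36]

[-144]; [-405]; [-369, -324, -63, -450]; [-387, -405]; [-180, -414, -153]; [-324, -432, -351, -270, -225, -36]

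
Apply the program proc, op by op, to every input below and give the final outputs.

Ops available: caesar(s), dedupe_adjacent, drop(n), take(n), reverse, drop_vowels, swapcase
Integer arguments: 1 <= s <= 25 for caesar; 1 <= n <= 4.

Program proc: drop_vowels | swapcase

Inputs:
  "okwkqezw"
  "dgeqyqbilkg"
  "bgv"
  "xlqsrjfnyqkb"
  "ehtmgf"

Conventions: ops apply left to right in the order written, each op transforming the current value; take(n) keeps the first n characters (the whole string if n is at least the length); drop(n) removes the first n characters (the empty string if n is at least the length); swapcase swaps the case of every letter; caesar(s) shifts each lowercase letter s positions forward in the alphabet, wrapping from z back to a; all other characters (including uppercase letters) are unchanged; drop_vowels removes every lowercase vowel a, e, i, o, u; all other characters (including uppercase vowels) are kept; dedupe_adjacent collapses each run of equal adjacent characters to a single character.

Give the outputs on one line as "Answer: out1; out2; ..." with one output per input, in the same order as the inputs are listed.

"KWKQZW"; "DGQYQBLKG"; "BGV"; "XLQSRJFNYQKB"; "HTMGF"

Execution, op by op:
  "okwkqezw" -> "kwkqzw" -> "KWKQZW"
  "dgeqyqbilkg" -> "dgqyqblkg" -> "DGQYQBLKG"
  "bgv" -> "bgv" -> "BGV"
  "xlqsrjfnyqkb" -> "xlqsrjfnyqkb" -> "XLQSRJFNYQKB"
  "ehtmgf" -> "htmgf" -> "HTMGF"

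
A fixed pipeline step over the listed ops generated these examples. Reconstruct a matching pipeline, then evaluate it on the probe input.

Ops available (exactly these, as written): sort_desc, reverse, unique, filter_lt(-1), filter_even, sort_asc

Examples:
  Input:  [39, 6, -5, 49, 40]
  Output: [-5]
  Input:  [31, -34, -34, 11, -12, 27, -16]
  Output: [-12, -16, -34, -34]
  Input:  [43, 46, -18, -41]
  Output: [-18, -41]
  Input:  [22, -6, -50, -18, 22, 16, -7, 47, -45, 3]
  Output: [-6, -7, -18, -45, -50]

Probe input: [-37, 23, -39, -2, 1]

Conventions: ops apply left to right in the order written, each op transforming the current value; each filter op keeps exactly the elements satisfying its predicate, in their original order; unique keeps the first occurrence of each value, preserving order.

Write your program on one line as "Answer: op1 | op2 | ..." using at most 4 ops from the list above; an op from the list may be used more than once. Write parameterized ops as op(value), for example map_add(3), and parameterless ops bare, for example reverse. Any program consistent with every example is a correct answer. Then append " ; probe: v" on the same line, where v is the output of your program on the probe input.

filter_lt(-1) | sort_asc | sort_desc ; probe: [-2, -37, -39]

Check, running the answer program on each example:
  [39, 6, -5, 49, 40] -> [-5] -> [-5] -> [-5]
  [31, -34, -34, 11, -12, 27, -16] -> [-34, -34, -12, -16] -> [-34, -34, -16, -12] -> [-12, -16, -34, -34]
  [43, 46, -18, -41] -> [-18, -41] -> [-41, -18] -> [-18, -41]
  [22, -6, -50, -18, 22, 16, -7, 47, -45, 3] -> [-6, -50, -18, -7, -45] -> [-50, -45, -18, -7, -6] -> [-6, -7, -18, -45, -50]
  probe: [-37, 23, -39, -2, 1] -> [-37, -39, -2] -> [-39, -37, -2] -> [-2, -37, -39]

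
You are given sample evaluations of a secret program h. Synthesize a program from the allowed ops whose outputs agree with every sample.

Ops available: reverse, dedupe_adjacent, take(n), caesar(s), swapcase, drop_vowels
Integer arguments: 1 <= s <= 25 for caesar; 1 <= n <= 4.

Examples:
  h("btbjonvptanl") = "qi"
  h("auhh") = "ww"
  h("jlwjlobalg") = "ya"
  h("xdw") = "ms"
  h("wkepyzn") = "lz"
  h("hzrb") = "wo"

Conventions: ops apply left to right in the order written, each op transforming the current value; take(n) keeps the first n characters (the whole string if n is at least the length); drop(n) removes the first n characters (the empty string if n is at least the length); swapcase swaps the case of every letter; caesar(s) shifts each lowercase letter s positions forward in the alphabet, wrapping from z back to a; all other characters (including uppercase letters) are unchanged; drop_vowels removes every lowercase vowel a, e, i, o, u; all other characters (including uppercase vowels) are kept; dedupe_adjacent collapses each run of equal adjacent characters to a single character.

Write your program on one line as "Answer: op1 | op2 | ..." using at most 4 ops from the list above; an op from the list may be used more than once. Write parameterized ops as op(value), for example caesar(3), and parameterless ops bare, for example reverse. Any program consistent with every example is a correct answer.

drop_vowels | caesar(7) | caesar(8) | take(2)

Check, running the answer program on each example:
  "btbjonvptanl" -> "btbjnvptnl" -> "iaiqucwaus" -> "qiqyckeica" -> "qi"
  "auhh" -> "hh" -> "oo" -> "ww" -> "ww"
  "jlwjlobalg" -> "jlwjlblg" -> "qsdqsisn" -> "yalyaqav" -> "ya"
  "xdw" -> "xdw" -> "ekd" -> "msl" -> "ms"
  "wkepyzn" -> "wkpyzn" -> "drwfgu" -> "lzenoc" -> "lz"
  "hzrb" -> "hzrb" -> "ogyi" -> "wogq" -> "wo"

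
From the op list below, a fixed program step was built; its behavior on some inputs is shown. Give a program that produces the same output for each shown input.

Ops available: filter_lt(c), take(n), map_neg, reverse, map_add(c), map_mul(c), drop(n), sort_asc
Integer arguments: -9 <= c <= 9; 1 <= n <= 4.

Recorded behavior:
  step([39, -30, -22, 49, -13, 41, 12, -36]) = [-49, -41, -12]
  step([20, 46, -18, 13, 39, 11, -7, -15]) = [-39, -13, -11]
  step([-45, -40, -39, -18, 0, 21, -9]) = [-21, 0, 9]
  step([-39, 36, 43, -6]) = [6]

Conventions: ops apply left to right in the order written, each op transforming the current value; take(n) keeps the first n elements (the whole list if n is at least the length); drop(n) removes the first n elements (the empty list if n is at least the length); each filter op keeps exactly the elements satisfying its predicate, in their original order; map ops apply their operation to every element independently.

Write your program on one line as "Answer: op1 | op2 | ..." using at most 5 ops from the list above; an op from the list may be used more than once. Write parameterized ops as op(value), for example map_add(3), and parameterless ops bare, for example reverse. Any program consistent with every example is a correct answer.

drop(3) | map_mul(-1) | sort_asc | take(3)

Check, running the answer program on each example:
  [39, -30, -22, 49, -13, 41, 12, -36] -> [49, -13, 41, 12, -36] -> [-49, 13, -41, -12, 36] -> [-49, -41, -12, 13, 36] -> [-49, -41, -12]
  [20, 46, -18, 13, 39, 11, -7, -15] -> [13, 39, 11, -7, -15] -> [-13, -39, -11, 7, 15] -> [-39, -13, -11, 7, 15] -> [-39, -13, -11]
  [-45, -40, -39, -18, 0, 21, -9] -> [-18, 0, 21, -9] -> [18, 0, -21, 9] -> [-21, 0, 9, 18] -> [-21, 0, 9]
  [-39, 36, 43, -6] -> [-6] -> [6] -> [6] -> [6]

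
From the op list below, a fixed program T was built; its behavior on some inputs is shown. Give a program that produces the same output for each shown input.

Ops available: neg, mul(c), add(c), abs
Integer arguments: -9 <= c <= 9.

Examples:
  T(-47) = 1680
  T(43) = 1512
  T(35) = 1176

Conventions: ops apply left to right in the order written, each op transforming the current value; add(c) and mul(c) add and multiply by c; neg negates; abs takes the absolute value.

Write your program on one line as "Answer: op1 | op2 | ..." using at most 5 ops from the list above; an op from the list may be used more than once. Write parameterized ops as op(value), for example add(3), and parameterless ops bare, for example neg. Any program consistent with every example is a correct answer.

abs | add(-1) | add(-6) | mul(-6) | mul(-7)

Check, running the answer program on each example:
  -47 -> 47 -> 46 -> 40 -> -240 -> 1680
  43 -> 43 -> 42 -> 36 -> -216 -> 1512
  35 -> 35 -> 34 -> 28 -> -168 -> 1176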